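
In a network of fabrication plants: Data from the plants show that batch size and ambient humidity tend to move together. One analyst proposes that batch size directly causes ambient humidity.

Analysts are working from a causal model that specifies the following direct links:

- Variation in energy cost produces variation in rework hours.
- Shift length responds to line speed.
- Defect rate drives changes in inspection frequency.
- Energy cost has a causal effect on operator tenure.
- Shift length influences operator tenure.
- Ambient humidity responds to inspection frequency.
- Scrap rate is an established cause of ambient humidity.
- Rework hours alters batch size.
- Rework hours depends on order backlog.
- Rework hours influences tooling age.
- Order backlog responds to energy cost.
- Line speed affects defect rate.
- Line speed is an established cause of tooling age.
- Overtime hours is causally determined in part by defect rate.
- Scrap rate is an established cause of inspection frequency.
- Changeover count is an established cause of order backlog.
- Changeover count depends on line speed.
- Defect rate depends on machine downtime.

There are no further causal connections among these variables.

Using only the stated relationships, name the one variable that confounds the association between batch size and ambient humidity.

Line speed has a causal path to batch size (line speed → changeover count → order backlog → rework hours → batch size) and a separate causal path to ambient humidity (line speed → defect rate → inspection frequency → ambient humidity), so it is a common cause of both.
No stated relationship gives batch size a causal route to ambient humidity, so the correlation is explained by the shared upstream cause rather than a direct effect.

line speed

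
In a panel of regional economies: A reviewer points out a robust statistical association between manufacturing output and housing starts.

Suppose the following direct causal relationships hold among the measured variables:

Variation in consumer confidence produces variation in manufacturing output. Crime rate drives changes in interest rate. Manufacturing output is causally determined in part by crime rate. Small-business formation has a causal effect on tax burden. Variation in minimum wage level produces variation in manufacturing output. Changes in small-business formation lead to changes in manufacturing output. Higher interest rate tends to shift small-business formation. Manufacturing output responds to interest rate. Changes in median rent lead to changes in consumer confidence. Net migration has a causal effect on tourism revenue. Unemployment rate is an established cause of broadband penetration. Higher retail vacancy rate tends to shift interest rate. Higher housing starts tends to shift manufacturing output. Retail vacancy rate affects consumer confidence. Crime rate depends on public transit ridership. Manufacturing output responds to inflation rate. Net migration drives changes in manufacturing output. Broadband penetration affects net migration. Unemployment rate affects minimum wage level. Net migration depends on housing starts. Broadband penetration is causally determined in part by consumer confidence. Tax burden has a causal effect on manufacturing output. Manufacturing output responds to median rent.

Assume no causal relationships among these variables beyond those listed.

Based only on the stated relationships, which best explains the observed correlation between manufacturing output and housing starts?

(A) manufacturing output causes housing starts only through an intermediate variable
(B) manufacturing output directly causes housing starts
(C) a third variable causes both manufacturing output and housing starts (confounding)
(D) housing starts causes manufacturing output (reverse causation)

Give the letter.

The stated link runs housing starts → manufacturing output; manufacturing output has no causal path to housing starts. No variable causes both, so confounding is ruled out. The correlation reflects reverse causation.

D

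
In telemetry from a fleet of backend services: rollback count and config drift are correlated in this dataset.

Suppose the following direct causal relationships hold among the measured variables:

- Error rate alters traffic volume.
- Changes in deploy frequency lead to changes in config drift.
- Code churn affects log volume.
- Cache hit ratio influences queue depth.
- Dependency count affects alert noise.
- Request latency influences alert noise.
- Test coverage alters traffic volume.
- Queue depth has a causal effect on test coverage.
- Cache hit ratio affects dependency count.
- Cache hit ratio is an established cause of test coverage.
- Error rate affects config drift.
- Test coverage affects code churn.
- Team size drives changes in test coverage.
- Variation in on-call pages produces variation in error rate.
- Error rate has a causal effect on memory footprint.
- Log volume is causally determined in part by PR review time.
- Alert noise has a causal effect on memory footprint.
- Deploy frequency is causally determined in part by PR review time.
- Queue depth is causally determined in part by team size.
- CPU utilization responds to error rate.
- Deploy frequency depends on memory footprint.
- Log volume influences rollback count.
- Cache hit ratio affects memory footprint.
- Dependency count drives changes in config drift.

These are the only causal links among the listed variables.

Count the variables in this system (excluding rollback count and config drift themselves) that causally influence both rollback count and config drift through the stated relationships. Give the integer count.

2

The common causes are: PR review time (to rollback count via PR review time → log volume → rollback count; to config drift via PR review time → deploy frequency → config drift); cache hit ratio (to rollback count via cache hit ratio → test coverage → code churn → log volume → rollback count; to config drift via cache hit ratio → dependency count → config drift).
Every other variable lacks a causal path to at least one of rollback count and config drift.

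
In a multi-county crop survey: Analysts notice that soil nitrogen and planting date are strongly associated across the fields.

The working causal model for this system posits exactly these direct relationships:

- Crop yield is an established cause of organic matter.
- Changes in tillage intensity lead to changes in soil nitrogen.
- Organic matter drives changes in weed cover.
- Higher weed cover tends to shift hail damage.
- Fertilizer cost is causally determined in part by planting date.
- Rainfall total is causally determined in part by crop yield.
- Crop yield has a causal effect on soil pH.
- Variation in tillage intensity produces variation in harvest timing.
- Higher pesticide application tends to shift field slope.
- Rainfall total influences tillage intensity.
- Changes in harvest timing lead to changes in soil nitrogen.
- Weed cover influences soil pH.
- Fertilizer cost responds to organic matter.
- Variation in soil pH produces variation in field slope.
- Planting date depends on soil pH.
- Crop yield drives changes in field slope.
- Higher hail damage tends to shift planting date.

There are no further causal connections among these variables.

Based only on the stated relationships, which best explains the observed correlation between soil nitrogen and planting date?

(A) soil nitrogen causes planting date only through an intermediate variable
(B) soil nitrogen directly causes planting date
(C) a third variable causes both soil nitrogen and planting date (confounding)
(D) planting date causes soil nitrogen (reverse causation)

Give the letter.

C

Crop yield causes soil nitrogen (crop yield → rainfall total → tillage intensity → soil nitrogen) and planting date (crop yield → soil pH → planting date) — a common cause creating the correlation.
There is no stated path from soil nitrogen to planting date or from planting date to soil nitrogen, so neither direct nor reverse causation applies.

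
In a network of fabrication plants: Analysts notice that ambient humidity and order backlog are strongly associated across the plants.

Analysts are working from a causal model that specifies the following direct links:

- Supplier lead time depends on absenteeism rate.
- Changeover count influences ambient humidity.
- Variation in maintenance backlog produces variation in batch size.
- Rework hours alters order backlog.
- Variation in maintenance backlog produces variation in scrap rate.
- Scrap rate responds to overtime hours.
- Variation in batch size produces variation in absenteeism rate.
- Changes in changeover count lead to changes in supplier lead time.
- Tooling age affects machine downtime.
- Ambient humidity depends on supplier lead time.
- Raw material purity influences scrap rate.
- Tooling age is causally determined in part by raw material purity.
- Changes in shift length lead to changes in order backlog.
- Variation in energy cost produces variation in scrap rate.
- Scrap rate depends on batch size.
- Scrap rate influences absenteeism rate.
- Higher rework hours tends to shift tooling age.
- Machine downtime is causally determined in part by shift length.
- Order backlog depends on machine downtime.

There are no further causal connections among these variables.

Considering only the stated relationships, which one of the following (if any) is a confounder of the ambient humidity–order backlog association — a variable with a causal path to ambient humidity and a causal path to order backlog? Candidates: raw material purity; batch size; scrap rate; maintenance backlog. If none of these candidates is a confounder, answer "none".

raw material purity

Raw material purity causes ambient humidity (raw material purity → scrap rate → absenteeism rate → supplier lead time → ambient humidity) and also causes order backlog (raw material purity → tooling age → machine downtime → order backlog); it is a common cause of both.
Each of the other candidates lacks a causal path to at least one of ambient humidity and order backlog, so they do not confound the relationship.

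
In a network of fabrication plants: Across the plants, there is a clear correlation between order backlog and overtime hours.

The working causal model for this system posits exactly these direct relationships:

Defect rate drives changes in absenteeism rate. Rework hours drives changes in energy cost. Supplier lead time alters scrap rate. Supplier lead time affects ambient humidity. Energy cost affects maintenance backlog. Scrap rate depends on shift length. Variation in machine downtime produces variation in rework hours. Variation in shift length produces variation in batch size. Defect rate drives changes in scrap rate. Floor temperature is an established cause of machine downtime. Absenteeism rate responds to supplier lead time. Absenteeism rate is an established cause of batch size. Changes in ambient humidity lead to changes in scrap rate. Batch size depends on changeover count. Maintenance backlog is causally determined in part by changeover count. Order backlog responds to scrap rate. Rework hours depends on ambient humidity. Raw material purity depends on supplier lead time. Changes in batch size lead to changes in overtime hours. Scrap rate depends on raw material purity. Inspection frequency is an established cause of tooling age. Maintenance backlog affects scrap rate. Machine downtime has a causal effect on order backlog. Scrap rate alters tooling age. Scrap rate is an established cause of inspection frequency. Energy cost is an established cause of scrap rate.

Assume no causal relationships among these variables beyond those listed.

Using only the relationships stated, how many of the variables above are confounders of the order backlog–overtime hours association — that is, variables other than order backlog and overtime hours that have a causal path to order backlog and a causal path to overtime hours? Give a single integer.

The common causes are: changeover count (to order backlog via changeover count → maintenance backlog → scrap rate → order backlog; to overtime hours via changeover count → batch size → overtime hours); defect rate (to order backlog via defect rate → scrap rate → order backlog; to overtime hours via defect rate → absenteeism rate → batch size → overtime hours); shift length (to order backlog via shift length → scrap rate → order backlog; to overtime hours via shift length → batch size → overtime hours); supplier lead time (to order backlog via supplier lead time → scrap rate → order backlog; to overtime hours via supplier lead time → absenteeism rate → batch size → overtime hours).
Every other variable lacks a causal path to at least one of order backlog and overtime hours.

4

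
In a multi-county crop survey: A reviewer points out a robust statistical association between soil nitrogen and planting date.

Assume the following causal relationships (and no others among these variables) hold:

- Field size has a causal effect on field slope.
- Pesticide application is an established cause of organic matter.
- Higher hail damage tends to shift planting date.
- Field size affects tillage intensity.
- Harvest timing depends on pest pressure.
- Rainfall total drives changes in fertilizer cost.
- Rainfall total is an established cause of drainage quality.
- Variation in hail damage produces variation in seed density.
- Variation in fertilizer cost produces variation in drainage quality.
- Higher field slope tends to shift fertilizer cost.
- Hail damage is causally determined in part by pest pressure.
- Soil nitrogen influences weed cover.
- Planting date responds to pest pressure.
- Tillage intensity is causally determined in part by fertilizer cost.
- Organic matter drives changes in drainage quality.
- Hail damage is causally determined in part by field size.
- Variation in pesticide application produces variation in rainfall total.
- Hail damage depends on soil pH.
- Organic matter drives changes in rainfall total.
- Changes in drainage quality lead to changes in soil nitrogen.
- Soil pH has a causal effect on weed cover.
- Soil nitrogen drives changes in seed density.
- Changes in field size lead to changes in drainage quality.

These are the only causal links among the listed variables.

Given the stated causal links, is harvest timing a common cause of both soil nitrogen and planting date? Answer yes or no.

no

Harvest timing has no stated causal path to either soil nitrogen or planting date. A confounder must cause both variables, so harvest timing does not qualify.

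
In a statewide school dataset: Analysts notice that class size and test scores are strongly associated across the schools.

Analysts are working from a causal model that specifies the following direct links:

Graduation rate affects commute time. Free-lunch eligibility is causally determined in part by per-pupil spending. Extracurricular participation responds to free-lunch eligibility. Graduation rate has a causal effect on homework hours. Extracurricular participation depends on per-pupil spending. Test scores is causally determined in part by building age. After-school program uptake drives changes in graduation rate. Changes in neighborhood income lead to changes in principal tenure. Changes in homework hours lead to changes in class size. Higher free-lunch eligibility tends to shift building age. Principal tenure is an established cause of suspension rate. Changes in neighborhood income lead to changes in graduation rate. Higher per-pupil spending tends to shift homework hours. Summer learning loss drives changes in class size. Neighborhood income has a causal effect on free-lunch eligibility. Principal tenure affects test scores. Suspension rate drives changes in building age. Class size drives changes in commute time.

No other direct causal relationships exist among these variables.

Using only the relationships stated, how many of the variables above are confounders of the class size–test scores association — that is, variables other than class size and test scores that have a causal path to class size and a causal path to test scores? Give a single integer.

2

The common causes are: neighborhood income (to class size via neighborhood income → graduation rate → homework hours → class size; to test scores via neighborhood income → principal tenure → test scores); per-pupil spending (to class size via per-pupil spending → homework hours → class size; to test scores via per-pupil spending → free-lunch eligibility → building age → test scores).
Every other variable lacks a causal path to at least one of class size and test scores.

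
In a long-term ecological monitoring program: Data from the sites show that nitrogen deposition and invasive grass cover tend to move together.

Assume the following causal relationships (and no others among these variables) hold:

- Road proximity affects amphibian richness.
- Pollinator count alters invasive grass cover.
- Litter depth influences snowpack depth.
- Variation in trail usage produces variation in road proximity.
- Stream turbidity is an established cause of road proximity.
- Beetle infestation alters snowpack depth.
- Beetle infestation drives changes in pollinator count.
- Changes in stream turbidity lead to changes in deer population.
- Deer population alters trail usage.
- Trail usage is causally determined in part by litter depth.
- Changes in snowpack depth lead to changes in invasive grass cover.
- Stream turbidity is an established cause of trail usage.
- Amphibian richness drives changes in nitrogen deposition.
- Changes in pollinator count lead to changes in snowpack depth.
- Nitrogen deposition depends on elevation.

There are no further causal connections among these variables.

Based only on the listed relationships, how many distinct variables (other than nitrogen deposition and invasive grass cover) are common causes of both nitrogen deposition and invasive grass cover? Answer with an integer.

The common causes are: litter depth (to nitrogen deposition via litter depth → trail usage → road proximity → amphibian richness → nitrogen deposition; to invasive grass cover via litter depth → snowpack depth → invasive grass cover).
Every other variable lacks a causal path to at least one of nitrogen deposition and invasive grass cover.

1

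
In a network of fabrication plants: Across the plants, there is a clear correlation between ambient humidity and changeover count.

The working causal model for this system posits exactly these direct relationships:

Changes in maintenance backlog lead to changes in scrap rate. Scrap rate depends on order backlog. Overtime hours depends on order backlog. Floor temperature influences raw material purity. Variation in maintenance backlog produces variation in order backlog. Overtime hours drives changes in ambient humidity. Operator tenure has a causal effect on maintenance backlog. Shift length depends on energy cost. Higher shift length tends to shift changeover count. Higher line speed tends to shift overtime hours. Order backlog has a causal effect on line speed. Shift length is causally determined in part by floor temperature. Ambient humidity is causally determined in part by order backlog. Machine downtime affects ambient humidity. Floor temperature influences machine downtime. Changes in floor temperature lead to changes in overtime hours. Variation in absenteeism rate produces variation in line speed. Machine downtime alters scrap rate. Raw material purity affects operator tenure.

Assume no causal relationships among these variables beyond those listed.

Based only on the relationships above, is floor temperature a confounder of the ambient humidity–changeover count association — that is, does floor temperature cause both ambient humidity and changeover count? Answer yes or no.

Floor temperature has a causal path to ambient humidity (floor temperature → machine downtime → ambient humidity) and to changeover count (floor temperature → shift length → changeover count), so it is a common cause of both — a confounder.

yes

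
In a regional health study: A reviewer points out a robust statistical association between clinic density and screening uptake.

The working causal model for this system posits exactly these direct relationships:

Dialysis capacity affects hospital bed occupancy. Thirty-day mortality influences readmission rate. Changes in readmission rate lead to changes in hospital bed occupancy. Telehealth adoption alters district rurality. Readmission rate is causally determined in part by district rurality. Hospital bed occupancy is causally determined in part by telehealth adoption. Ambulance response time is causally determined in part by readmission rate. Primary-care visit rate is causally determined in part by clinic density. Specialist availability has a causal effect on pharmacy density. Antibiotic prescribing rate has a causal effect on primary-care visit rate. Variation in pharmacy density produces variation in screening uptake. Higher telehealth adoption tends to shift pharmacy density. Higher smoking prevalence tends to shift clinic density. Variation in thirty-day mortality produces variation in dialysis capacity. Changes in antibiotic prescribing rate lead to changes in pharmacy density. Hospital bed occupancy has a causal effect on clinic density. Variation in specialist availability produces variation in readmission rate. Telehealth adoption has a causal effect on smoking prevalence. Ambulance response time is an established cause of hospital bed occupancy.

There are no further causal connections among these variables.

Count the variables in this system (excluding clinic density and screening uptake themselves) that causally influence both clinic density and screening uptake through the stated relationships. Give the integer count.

2

The common causes are: specialist availability (to clinic density via specialist availability → readmission rate → hospital bed occupancy → clinic density; to screening uptake via specialist availability → pharmacy density → screening uptake); telehealth adoption (to clinic density via telehealth adoption → smoking prevalence → clinic density; to screening uptake via telehealth adoption → pharmacy density → screening uptake).
Every other variable lacks a causal path to at least one of clinic density and screening uptake.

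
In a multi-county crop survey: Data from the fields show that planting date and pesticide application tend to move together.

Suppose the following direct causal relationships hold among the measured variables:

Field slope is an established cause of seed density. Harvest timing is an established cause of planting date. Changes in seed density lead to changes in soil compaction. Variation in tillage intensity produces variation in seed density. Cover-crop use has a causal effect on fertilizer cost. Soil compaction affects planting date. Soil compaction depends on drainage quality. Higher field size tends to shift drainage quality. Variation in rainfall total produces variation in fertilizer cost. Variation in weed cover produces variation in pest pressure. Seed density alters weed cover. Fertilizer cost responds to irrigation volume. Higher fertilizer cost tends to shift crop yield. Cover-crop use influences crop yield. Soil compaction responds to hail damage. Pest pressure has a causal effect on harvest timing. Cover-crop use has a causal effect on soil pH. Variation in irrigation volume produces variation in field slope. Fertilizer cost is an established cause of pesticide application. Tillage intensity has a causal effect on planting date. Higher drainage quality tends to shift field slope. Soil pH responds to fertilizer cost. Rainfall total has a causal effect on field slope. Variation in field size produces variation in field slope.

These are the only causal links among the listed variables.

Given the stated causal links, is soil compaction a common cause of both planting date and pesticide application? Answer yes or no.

no

Soil compaction has no stated causal path to pesticide application. A confounder must cause both variables, so soil compaction does not qualify.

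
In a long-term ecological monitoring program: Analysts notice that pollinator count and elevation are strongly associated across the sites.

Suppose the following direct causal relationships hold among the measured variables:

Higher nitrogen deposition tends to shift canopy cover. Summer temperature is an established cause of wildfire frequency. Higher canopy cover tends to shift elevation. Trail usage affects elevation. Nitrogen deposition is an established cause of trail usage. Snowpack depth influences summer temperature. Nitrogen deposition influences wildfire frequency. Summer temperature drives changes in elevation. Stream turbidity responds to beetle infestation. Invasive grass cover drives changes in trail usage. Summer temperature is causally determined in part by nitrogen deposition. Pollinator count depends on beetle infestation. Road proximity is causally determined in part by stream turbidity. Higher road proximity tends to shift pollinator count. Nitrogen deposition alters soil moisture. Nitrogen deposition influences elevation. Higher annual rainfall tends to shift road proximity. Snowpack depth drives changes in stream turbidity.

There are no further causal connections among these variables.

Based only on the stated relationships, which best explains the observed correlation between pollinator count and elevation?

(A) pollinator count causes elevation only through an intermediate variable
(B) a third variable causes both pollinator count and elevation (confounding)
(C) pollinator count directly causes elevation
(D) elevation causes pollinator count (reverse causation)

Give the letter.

B

Snowpack depth causes pollinator count (snowpack depth → stream turbidity → road proximity → pollinator count) and elevation (snowpack depth → summer temperature → elevation) — a common cause creating the correlation.
There is no stated path from pollinator count to elevation or from elevation to pollinator count, so neither direct nor reverse causation applies.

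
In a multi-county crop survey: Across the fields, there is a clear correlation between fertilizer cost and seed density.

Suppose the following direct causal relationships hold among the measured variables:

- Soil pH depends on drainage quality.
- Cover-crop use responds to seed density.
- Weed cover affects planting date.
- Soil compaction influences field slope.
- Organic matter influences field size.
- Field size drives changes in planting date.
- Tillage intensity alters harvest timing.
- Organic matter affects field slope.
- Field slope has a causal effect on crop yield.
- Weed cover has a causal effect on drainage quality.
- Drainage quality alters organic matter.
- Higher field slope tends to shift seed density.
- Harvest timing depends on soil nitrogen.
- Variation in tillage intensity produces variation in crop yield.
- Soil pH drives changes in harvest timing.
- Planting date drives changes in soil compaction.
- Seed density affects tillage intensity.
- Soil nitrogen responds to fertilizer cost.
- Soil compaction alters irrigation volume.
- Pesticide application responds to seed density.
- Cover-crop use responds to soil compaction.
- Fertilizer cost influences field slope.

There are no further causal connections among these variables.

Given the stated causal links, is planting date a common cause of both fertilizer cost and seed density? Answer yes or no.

no

Planting date has no stated causal path to fertilizer cost. A confounder must cause both variables, so planting date does not qualify.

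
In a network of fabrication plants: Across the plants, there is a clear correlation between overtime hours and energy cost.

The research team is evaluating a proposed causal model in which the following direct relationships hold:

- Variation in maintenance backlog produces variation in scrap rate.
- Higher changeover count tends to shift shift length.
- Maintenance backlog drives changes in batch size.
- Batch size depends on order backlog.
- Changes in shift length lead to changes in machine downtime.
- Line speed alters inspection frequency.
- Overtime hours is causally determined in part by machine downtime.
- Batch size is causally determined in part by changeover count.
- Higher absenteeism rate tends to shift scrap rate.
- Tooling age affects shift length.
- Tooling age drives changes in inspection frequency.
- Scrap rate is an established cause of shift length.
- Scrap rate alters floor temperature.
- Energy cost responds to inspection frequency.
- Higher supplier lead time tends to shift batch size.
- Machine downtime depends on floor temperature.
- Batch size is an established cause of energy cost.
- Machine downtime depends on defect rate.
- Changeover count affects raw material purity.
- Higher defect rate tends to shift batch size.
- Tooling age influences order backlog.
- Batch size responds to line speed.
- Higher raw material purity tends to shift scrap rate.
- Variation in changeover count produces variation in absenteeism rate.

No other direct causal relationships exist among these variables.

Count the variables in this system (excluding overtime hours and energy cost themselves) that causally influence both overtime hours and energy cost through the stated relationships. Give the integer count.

4

The common causes are: changeover count (to overtime hours via changeover count → shift length → machine downtime → overtime hours; to energy cost via changeover count → batch size → energy cost); defect rate (to overtime hours via defect rate → machine downtime → overtime hours; to energy cost via defect rate → batch size → energy cost); maintenance backlog (to overtime hours via maintenance backlog → scrap rate → shift length → machine downtime → overtime hours; to energy cost via maintenance backlog → batch size → energy cost); tooling age (to overtime hours via tooling age → shift length → machine downtime → overtime hours; to energy cost via tooling age → inspection frequency → energy cost).
Every other variable lacks a causal path to at least one of overtime hours and energy cost.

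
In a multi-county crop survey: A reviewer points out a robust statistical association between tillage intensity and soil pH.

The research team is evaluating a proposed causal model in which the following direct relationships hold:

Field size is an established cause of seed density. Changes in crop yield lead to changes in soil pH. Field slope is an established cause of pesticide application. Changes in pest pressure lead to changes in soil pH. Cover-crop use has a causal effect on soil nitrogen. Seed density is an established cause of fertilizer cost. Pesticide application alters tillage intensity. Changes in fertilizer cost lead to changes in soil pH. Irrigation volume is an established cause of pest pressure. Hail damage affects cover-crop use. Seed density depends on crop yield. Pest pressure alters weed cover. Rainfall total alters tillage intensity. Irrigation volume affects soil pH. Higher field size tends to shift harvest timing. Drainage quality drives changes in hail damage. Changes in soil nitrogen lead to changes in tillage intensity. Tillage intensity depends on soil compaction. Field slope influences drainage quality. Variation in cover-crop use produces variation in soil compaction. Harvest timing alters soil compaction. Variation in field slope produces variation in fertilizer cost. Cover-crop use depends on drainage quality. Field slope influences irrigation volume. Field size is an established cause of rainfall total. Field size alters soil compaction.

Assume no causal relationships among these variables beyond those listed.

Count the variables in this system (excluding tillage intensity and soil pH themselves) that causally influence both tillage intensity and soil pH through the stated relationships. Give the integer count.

The common causes are: field size (to tillage intensity via field size → soil compaction → tillage intensity; to soil pH via field size → seed density → fertilizer cost → soil pH); field slope (to tillage intensity via field slope → pesticide application → tillage intensity; to soil pH via field slope → fertilizer cost → soil pH).
Every other variable lacks a causal path to at least one of tillage intensity and soil pH.

2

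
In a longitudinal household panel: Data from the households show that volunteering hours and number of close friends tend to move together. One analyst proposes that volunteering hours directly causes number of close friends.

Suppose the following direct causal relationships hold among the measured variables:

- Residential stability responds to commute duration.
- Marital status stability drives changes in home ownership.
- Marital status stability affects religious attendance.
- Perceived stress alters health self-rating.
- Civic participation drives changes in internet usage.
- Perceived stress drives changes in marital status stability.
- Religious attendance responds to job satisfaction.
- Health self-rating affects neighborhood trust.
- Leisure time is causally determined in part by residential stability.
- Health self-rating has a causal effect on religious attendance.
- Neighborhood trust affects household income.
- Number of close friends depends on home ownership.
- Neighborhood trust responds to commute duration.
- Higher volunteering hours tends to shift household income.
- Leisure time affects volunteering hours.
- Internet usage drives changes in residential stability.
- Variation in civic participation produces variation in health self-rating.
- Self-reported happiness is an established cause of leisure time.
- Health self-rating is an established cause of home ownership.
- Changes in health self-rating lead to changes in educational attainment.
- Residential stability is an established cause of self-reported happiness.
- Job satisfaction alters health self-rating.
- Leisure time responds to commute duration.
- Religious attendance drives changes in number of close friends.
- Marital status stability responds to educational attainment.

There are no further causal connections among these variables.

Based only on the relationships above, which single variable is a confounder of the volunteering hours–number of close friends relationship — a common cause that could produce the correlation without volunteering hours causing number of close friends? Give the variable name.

civic participation

Civic participation has a causal path to volunteering hours (civic participation → internet usage → residential stability → leisure time → volunteering hours) and a separate causal path to number of close friends (civic participation → health self-rating → home ownership → number of close friends), so it is a common cause of both.
No stated relationship gives volunteering hours a causal route to number of close friends, so the correlation is explained by the shared upstream cause rather than a direct effect.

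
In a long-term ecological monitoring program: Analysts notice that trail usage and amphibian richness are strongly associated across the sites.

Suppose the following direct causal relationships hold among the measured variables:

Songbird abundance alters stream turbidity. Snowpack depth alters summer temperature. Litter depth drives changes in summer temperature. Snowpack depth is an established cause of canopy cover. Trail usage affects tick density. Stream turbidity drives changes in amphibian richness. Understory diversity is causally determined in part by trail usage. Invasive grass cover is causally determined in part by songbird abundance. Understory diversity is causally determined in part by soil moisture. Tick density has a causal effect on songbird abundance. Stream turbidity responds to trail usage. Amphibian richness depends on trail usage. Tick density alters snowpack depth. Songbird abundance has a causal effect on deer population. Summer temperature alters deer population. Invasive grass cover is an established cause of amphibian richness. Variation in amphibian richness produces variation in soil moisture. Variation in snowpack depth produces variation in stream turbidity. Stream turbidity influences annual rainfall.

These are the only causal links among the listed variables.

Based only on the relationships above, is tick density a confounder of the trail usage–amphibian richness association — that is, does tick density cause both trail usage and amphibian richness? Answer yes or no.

no

Tick density has no stated causal path to trail usage. A confounder must cause both variables, so tick density does not qualify.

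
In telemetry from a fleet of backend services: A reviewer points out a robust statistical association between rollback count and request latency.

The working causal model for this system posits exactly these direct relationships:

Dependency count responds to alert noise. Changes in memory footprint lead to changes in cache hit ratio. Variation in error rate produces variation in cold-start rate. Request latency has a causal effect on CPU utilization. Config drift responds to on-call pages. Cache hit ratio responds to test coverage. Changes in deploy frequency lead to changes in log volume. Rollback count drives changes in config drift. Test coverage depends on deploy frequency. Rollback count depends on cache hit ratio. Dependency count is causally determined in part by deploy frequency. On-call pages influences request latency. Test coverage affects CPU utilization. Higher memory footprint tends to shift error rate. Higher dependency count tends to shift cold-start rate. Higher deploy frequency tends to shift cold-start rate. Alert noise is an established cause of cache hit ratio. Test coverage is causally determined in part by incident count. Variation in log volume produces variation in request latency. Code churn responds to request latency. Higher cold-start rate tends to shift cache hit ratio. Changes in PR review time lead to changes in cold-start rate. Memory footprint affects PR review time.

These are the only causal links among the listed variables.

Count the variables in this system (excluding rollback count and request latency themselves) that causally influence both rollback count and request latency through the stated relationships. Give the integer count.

1

The common causes are: deploy frequency (to rollback count via deploy frequency → test coverage → cache hit ratio → rollback count; to request latency via deploy frequency → log volume → request latency).
Every other variable lacks a causal path to at least one of rollback count and request latency.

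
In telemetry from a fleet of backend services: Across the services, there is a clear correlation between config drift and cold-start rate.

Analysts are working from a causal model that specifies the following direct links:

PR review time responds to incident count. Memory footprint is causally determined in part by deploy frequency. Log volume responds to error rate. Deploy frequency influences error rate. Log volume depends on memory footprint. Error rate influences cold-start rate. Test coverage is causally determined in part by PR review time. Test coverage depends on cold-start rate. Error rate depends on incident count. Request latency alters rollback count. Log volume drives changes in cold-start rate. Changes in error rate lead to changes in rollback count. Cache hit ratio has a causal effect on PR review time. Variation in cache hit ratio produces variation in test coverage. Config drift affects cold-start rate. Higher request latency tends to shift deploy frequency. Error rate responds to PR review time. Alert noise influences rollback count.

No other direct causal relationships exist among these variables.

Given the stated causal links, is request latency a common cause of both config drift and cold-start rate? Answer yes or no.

Request latency has no stated causal path to config drift. A confounder must cause both variables, so request latency does not qualify.

no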